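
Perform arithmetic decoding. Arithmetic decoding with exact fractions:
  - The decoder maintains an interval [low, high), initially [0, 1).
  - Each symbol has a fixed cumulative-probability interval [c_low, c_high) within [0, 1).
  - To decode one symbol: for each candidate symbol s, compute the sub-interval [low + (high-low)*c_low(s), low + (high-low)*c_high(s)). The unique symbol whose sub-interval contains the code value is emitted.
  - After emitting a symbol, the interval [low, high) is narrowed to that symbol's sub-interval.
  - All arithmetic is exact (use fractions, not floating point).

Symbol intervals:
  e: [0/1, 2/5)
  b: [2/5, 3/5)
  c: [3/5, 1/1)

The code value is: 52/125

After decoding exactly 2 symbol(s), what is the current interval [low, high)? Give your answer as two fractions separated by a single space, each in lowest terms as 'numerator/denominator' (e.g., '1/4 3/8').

Step 1: interval [0/1, 1/1), width = 1/1 - 0/1 = 1/1
  'e': [0/1 + 1/1*0/1, 0/1 + 1/1*2/5) = [0/1, 2/5)
  'b': [0/1 + 1/1*2/5, 0/1 + 1/1*3/5) = [2/5, 3/5) <- contains code 52/125
  'c': [0/1 + 1/1*3/5, 0/1 + 1/1*1/1) = [3/5, 1/1)
  emit 'b', narrow to [2/5, 3/5)
Step 2: interval [2/5, 3/5), width = 3/5 - 2/5 = 1/5
  'e': [2/5 + 1/5*0/1, 2/5 + 1/5*2/5) = [2/5, 12/25) <- contains code 52/125
  'b': [2/5 + 1/5*2/5, 2/5 + 1/5*3/5) = [12/25, 13/25)
  'c': [2/5 + 1/5*3/5, 2/5 + 1/5*1/1) = [13/25, 3/5)
  emit 'e', narrow to [2/5, 12/25)

Answer: 2/5 12/25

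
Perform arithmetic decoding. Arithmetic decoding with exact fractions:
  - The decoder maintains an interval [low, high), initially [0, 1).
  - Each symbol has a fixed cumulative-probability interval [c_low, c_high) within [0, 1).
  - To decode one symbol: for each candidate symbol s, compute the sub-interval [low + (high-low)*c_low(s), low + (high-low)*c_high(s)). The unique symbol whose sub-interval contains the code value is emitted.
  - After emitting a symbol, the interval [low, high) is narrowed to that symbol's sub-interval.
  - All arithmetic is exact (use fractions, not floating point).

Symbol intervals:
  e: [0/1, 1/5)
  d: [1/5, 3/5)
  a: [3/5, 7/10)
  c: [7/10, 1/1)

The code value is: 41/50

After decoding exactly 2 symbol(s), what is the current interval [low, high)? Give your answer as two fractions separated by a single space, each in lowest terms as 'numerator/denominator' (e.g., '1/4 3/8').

Step 1: interval [0/1, 1/1), width = 1/1 - 0/1 = 1/1
  'e': [0/1 + 1/1*0/1, 0/1 + 1/1*1/5) = [0/1, 1/5)
  'd': [0/1 + 1/1*1/5, 0/1 + 1/1*3/5) = [1/5, 3/5)
  'a': [0/1 + 1/1*3/5, 0/1 + 1/1*7/10) = [3/5, 7/10)
  'c': [0/1 + 1/1*7/10, 0/1 + 1/1*1/1) = [7/10, 1/1) <- contains code 41/50
  emit 'c', narrow to [7/10, 1/1)
Step 2: interval [7/10, 1/1), width = 1/1 - 7/10 = 3/10
  'e': [7/10 + 3/10*0/1, 7/10 + 3/10*1/5) = [7/10, 19/25)
  'd': [7/10 + 3/10*1/5, 7/10 + 3/10*3/5) = [19/25, 22/25) <- contains code 41/50
  'a': [7/10 + 3/10*3/5, 7/10 + 3/10*7/10) = [22/25, 91/100)
  'c': [7/10 + 3/10*7/10, 7/10 + 3/10*1/1) = [91/100, 1/1)
  emit 'd', narrow to [19/25, 22/25)

Answer: 19/25 22/25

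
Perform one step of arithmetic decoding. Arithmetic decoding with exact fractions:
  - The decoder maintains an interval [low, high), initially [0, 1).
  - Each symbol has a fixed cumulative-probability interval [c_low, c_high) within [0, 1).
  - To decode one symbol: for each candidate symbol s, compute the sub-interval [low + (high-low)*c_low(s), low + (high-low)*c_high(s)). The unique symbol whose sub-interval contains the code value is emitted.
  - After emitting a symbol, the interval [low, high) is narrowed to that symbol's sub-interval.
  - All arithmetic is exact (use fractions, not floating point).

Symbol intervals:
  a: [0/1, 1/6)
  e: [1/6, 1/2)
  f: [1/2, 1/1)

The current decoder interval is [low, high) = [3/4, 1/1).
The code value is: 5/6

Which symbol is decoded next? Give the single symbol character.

Interval width = high − low = 1/1 − 3/4 = 1/4
Scaled code = (code − low) / width = (5/6 − 3/4) / 1/4 = 1/3
  a: [0/1, 1/6) 
  e: [1/6, 1/2) ← scaled code falls here ✓
  f: [1/2, 1/1) 

Answer: e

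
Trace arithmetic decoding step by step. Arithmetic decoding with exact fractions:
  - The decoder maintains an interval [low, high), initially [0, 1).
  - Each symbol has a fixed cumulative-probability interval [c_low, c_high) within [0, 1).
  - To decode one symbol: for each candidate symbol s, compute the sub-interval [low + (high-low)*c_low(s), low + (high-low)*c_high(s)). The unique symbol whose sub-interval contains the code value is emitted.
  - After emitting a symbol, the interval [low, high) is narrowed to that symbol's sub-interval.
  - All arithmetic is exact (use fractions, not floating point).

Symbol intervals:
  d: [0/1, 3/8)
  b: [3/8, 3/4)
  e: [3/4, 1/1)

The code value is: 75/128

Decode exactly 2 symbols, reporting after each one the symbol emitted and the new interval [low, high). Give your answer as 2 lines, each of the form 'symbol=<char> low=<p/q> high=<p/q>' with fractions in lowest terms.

Answer: symbol=b low=3/8 high=3/4
symbol=b low=33/64 high=21/32

Derivation:
Step 1: interval [0/1, 1/1), width = 1/1 - 0/1 = 1/1
  'd': [0/1 + 1/1*0/1, 0/1 + 1/1*3/8) = [0/1, 3/8)
  'b': [0/1 + 1/1*3/8, 0/1 + 1/1*3/4) = [3/8, 3/4) <- contains code 75/128
  'e': [0/1 + 1/1*3/4, 0/1 + 1/1*1/1) = [3/4, 1/1)
  emit 'b', narrow to [3/8, 3/4)
Step 2: interval [3/8, 3/4), width = 3/4 - 3/8 = 3/8
  'd': [3/8 + 3/8*0/1, 3/8 + 3/8*3/8) = [3/8, 33/64)
  'b': [3/8 + 3/8*3/8, 3/8 + 3/8*3/4) = [33/64, 21/32) <- contains code 75/128
  'e': [3/8 + 3/8*3/4, 3/8 + 3/8*1/1) = [21/32, 3/4)
  emit 'b', narrow to [33/64, 21/32)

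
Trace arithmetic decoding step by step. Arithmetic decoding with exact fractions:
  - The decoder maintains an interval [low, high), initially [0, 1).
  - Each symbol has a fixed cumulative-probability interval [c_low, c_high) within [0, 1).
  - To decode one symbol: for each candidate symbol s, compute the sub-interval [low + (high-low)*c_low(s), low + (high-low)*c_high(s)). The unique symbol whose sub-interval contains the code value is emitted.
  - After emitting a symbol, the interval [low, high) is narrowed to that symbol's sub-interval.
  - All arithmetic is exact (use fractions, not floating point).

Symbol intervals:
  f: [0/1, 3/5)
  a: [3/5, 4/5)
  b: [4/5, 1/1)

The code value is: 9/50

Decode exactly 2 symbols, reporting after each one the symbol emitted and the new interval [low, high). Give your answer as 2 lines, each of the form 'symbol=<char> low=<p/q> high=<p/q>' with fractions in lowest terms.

Answer: symbol=f low=0/1 high=3/5
symbol=f low=0/1 high=9/25

Derivation:
Step 1: interval [0/1, 1/1), width = 1/1 - 0/1 = 1/1
  'f': [0/1 + 1/1*0/1, 0/1 + 1/1*3/5) = [0/1, 3/5) <- contains code 9/50
  'a': [0/1 + 1/1*3/5, 0/1 + 1/1*4/5) = [3/5, 4/5)
  'b': [0/1 + 1/1*4/5, 0/1 + 1/1*1/1) = [4/5, 1/1)
  emit 'f', narrow to [0/1, 3/5)
Step 2: interval [0/1, 3/5), width = 3/5 - 0/1 = 3/5
  'f': [0/1 + 3/5*0/1, 0/1 + 3/5*3/5) = [0/1, 9/25) <- contains code 9/50
  'a': [0/1 + 3/5*3/5, 0/1 + 3/5*4/5) = [9/25, 12/25)
  'b': [0/1 + 3/5*4/5, 0/1 + 3/5*1/1) = [12/25, 3/5)
  emit 'f', narrow to [0/1, 9/25)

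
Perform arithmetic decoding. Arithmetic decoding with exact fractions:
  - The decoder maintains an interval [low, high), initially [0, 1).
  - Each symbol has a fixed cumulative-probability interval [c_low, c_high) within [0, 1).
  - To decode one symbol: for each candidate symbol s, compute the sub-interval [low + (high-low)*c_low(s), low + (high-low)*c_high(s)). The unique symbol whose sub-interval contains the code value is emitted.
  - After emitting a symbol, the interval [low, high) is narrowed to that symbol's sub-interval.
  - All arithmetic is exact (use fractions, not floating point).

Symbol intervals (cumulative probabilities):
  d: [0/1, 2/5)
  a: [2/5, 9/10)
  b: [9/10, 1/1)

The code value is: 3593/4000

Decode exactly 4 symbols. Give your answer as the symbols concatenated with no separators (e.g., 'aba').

Answer: abba

Derivation:
Step 1: interval [0/1, 1/1), width = 1/1 - 0/1 = 1/1
  'd': [0/1 + 1/1*0/1, 0/1 + 1/1*2/5) = [0/1, 2/5)
  'a': [0/1 + 1/1*2/5, 0/1 + 1/1*9/10) = [2/5, 9/10) <- contains code 3593/4000
  'b': [0/1 + 1/1*9/10, 0/1 + 1/1*1/1) = [9/10, 1/1)
  emit 'a', narrow to [2/5, 9/10)
Step 2: interval [2/5, 9/10), width = 9/10 - 2/5 = 1/2
  'd': [2/5 + 1/2*0/1, 2/5 + 1/2*2/5) = [2/5, 3/5)
  'a': [2/5 + 1/2*2/5, 2/5 + 1/2*9/10) = [3/5, 17/20)
  'b': [2/5 + 1/2*9/10, 2/5 + 1/2*1/1) = [17/20, 9/10) <- contains code 3593/4000
  emit 'b', narrow to [17/20, 9/10)
Step 3: interval [17/20, 9/10), width = 9/10 - 17/20 = 1/20
  'd': [17/20 + 1/20*0/1, 17/20 + 1/20*2/5) = [17/20, 87/100)
  'a': [17/20 + 1/20*2/5, 17/20 + 1/20*9/10) = [87/100, 179/200)
  'b': [17/20 + 1/20*9/10, 17/20 + 1/20*1/1) = [179/200, 9/10) <- contains code 3593/4000
  emit 'b', narrow to [179/200, 9/10)
Step 4: interval [179/200, 9/10), width = 9/10 - 179/200 = 1/200
  'd': [179/200 + 1/200*0/1, 179/200 + 1/200*2/5) = [179/200, 897/1000)
  'a': [179/200 + 1/200*2/5, 179/200 + 1/200*9/10) = [897/1000, 1799/2000) <- contains code 3593/4000
  'b': [179/200 + 1/200*9/10, 179/200 + 1/200*1/1) = [1799/2000, 9/10)
  emit 'a', narrow to [897/1000, 1799/2000)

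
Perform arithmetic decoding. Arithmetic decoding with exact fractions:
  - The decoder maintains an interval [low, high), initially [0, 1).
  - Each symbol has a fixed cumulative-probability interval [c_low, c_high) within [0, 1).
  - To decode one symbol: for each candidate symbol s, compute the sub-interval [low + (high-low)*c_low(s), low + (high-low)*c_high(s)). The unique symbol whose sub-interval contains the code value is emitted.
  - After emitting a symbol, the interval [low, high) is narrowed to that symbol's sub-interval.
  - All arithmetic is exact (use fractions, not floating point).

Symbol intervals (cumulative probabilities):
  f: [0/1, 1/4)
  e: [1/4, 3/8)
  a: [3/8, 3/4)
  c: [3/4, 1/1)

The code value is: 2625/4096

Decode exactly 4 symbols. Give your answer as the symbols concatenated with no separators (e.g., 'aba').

Step 1: interval [0/1, 1/1), width = 1/1 - 0/1 = 1/1
  'f': [0/1 + 1/1*0/1, 0/1 + 1/1*1/4) = [0/1, 1/4)
  'e': [0/1 + 1/1*1/4, 0/1 + 1/1*3/8) = [1/4, 3/8)
  'a': [0/1 + 1/1*3/8, 0/1 + 1/1*3/4) = [3/8, 3/4) <- contains code 2625/4096
  'c': [0/1 + 1/1*3/4, 0/1 + 1/1*1/1) = [3/4, 1/1)
  emit 'a', narrow to [3/8, 3/4)
Step 2: interval [3/8, 3/4), width = 3/4 - 3/8 = 3/8
  'f': [3/8 + 3/8*0/1, 3/8 + 3/8*1/4) = [3/8, 15/32)
  'e': [3/8 + 3/8*1/4, 3/8 + 3/8*3/8) = [15/32, 33/64)
  'a': [3/8 + 3/8*3/8, 3/8 + 3/8*3/4) = [33/64, 21/32) <- contains code 2625/4096
  'c': [3/8 + 3/8*3/4, 3/8 + 3/8*1/1) = [21/32, 3/4)
  emit 'a', narrow to [33/64, 21/32)
Step 3: interval [33/64, 21/32), width = 21/32 - 33/64 = 9/64
  'f': [33/64 + 9/64*0/1, 33/64 + 9/64*1/4) = [33/64, 141/256)
  'e': [33/64 + 9/64*1/4, 33/64 + 9/64*3/8) = [141/256, 291/512)
  'a': [33/64 + 9/64*3/8, 33/64 + 9/64*3/4) = [291/512, 159/256)
  'c': [33/64 + 9/64*3/4, 33/64 + 9/64*1/1) = [159/256, 21/32) <- contains code 2625/4096
  emit 'c', narrow to [159/256, 21/32)
Step 4: interval [159/256, 21/32), width = 21/32 - 159/256 = 9/256
  'f': [159/256 + 9/256*0/1, 159/256 + 9/256*1/4) = [159/256, 645/1024)
  'e': [159/256 + 9/256*1/4, 159/256 + 9/256*3/8) = [645/1024, 1299/2048)
  'a': [159/256 + 9/256*3/8, 159/256 + 9/256*3/4) = [1299/2048, 663/1024) <- contains code 2625/4096
  'c': [159/256 + 9/256*3/4, 159/256 + 9/256*1/1) = [663/1024, 21/32)
  emit 'a', narrow to [1299/2048, 663/1024)

Answer: aaca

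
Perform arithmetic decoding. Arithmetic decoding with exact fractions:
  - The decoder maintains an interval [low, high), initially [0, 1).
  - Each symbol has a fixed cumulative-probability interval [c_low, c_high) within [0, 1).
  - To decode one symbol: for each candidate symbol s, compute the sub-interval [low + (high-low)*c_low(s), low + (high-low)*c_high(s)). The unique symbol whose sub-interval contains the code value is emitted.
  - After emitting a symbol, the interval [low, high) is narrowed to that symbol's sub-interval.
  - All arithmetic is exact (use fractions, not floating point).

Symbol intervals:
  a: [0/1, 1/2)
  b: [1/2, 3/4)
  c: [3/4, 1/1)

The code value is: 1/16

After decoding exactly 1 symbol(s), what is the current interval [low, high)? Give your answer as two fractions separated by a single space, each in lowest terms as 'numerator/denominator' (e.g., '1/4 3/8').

Step 1: interval [0/1, 1/1), width = 1/1 - 0/1 = 1/1
  'a': [0/1 + 1/1*0/1, 0/1 + 1/1*1/2) = [0/1, 1/2) <- contains code 1/16
  'b': [0/1 + 1/1*1/2, 0/1 + 1/1*3/4) = [1/2, 3/4)
  'c': [0/1 + 1/1*3/4, 0/1 + 1/1*1/1) = [3/4, 1/1)
  emit 'a', narrow to [0/1, 1/2)

Answer: 0/1 1/2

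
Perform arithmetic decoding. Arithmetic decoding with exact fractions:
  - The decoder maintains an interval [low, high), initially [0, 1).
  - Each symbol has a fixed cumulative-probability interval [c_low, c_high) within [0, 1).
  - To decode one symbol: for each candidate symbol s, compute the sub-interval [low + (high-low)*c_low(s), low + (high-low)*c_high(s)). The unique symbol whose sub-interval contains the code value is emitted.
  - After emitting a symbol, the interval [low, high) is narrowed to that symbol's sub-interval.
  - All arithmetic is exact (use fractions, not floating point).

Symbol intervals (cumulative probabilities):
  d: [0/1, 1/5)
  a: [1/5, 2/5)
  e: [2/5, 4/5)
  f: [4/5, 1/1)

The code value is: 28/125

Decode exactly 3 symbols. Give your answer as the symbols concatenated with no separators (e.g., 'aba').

Answer: ade

Derivation:
Step 1: interval [0/1, 1/1), width = 1/1 - 0/1 = 1/1
  'd': [0/1 + 1/1*0/1, 0/1 + 1/1*1/5) = [0/1, 1/5)
  'a': [0/1 + 1/1*1/5, 0/1 + 1/1*2/5) = [1/5, 2/5) <- contains code 28/125
  'e': [0/1 + 1/1*2/5, 0/1 + 1/1*4/5) = [2/5, 4/5)
  'f': [0/1 + 1/1*4/5, 0/1 + 1/1*1/1) = [4/5, 1/1)
  emit 'a', narrow to [1/5, 2/5)
Step 2: interval [1/5, 2/5), width = 2/5 - 1/5 = 1/5
  'd': [1/5 + 1/5*0/1, 1/5 + 1/5*1/5) = [1/5, 6/25) <- contains code 28/125
  'a': [1/5 + 1/5*1/5, 1/5 + 1/5*2/5) = [6/25, 7/25)
  'e': [1/5 + 1/5*2/5, 1/5 + 1/5*4/5) = [7/25, 9/25)
  'f': [1/5 + 1/5*4/5, 1/5 + 1/5*1/1) = [9/25, 2/5)
  emit 'd', narrow to [1/5, 6/25)
Step 3: interval [1/5, 6/25), width = 6/25 - 1/5 = 1/25
  'd': [1/5 + 1/25*0/1, 1/5 + 1/25*1/5) = [1/5, 26/125)
  'a': [1/5 + 1/25*1/5, 1/5 + 1/25*2/5) = [26/125, 27/125)
  'e': [1/5 + 1/25*2/5, 1/5 + 1/25*4/5) = [27/125, 29/125) <- contains code 28/125
  'f': [1/5 + 1/25*4/5, 1/5 + 1/25*1/1) = [29/125, 6/25)
  emit 'e', narrow to [27/125, 29/125)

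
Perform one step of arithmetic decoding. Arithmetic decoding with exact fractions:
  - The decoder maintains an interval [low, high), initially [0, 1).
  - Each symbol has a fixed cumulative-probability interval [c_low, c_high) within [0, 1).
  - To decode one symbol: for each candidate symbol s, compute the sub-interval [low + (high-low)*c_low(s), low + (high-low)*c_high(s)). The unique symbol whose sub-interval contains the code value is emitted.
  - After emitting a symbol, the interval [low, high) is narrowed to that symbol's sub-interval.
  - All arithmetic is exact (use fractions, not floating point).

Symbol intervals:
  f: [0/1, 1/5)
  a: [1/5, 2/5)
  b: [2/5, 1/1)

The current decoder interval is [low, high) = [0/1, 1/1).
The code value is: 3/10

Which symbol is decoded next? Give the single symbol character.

Answer: a

Derivation:
Interval width = high − low = 1/1 − 0/1 = 1/1
Scaled code = (code − low) / width = (3/10 − 0/1) / 1/1 = 3/10
  f: [0/1, 1/5) 
  a: [1/5, 2/5) ← scaled code falls here ✓
  b: [2/5, 1/1) 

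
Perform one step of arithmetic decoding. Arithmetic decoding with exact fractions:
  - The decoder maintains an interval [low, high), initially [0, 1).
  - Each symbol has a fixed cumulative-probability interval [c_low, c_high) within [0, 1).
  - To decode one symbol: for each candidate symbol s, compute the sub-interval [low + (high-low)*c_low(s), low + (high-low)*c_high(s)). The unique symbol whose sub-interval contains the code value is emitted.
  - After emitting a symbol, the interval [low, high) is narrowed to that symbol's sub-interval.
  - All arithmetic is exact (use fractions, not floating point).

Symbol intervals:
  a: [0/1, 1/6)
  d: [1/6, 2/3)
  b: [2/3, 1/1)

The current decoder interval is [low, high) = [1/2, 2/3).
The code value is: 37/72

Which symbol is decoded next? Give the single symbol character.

Answer: a

Derivation:
Interval width = high − low = 2/3 − 1/2 = 1/6
Scaled code = (code − low) / width = (37/72 − 1/2) / 1/6 = 1/12
  a: [0/1, 1/6) ← scaled code falls here ✓
  d: [1/6, 2/3) 
  b: [2/3, 1/1) 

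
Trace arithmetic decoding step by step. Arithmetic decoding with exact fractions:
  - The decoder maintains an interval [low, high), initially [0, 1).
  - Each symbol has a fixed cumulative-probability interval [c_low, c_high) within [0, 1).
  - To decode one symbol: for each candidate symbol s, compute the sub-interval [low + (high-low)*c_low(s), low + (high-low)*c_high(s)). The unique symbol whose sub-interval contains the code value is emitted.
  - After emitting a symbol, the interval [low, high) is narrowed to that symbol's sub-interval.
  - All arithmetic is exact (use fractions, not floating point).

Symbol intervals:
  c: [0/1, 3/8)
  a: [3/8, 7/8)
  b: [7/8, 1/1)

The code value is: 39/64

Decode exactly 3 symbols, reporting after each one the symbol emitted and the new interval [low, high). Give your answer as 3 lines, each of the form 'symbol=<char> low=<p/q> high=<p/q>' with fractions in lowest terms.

Answer: symbol=a low=3/8 high=7/8
symbol=a low=9/16 high=13/16
symbol=c low=9/16 high=21/32

Derivation:
Step 1: interval [0/1, 1/1), width = 1/1 - 0/1 = 1/1
  'c': [0/1 + 1/1*0/1, 0/1 + 1/1*3/8) = [0/1, 3/8)
  'a': [0/1 + 1/1*3/8, 0/1 + 1/1*7/8) = [3/8, 7/8) <- contains code 39/64
  'b': [0/1 + 1/1*7/8, 0/1 + 1/1*1/1) = [7/8, 1/1)
  emit 'a', narrow to [3/8, 7/8)
Step 2: interval [3/8, 7/8), width = 7/8 - 3/8 = 1/2
  'c': [3/8 + 1/2*0/1, 3/8 + 1/2*3/8) = [3/8, 9/16)
  'a': [3/8 + 1/2*3/8, 3/8 + 1/2*7/8) = [9/16, 13/16) <- contains code 39/64
  'b': [3/8 + 1/2*7/8, 3/8 + 1/2*1/1) = [13/16, 7/8)
  emit 'a', narrow to [9/16, 13/16)
Step 3: interval [9/16, 13/16), width = 13/16 - 9/16 = 1/4
  'c': [9/16 + 1/4*0/1, 9/16 + 1/4*3/8) = [9/16, 21/32) <- contains code 39/64
  'a': [9/16 + 1/4*3/8, 9/16 + 1/4*7/8) = [21/32, 25/32)
  'b': [9/16 + 1/4*7/8, 9/16 + 1/4*1/1) = [25/32, 13/16)
  emit 'c', narrow to [9/16, 21/32)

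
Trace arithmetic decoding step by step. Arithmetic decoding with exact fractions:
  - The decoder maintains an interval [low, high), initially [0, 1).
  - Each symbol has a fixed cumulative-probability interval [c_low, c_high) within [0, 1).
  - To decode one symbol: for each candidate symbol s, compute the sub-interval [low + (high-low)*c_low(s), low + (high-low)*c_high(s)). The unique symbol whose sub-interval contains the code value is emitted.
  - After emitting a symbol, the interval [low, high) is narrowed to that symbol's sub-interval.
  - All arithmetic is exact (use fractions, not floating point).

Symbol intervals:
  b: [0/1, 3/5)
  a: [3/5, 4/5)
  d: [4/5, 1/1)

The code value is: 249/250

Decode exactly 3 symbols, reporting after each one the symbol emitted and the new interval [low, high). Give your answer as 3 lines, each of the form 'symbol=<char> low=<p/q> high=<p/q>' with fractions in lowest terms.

Step 1: interval [0/1, 1/1), width = 1/1 - 0/1 = 1/1
  'b': [0/1 + 1/1*0/1, 0/1 + 1/1*3/5) = [0/1, 3/5)
  'a': [0/1 + 1/1*3/5, 0/1 + 1/1*4/5) = [3/5, 4/5)
  'd': [0/1 + 1/1*4/5, 0/1 + 1/1*1/1) = [4/5, 1/1) <- contains code 249/250
  emit 'd', narrow to [4/5, 1/1)
Step 2: interval [4/5, 1/1), width = 1/1 - 4/5 = 1/5
  'b': [4/5 + 1/5*0/1, 4/5 + 1/5*3/5) = [4/5, 23/25)
  'a': [4/5 + 1/5*3/5, 4/5 + 1/5*4/5) = [23/25, 24/25)
  'd': [4/5 + 1/5*4/5, 4/5 + 1/5*1/1) = [24/25, 1/1) <- contains code 249/250
  emit 'd', narrow to [24/25, 1/1)
Step 3: interval [24/25, 1/1), width = 1/1 - 24/25 = 1/25
  'b': [24/25 + 1/25*0/1, 24/25 + 1/25*3/5) = [24/25, 123/125)
  'a': [24/25 + 1/25*3/5, 24/25 + 1/25*4/5) = [123/125, 124/125)
  'd': [24/25 + 1/25*4/5, 24/25 + 1/25*1/1) = [124/125, 1/1) <- contains code 249/250
  emit 'd', narrow to [124/125, 1/1)

Answer: symbol=d low=4/5 high=1/1
symbol=d low=24/25 high=1/1
symbol=d low=124/125 high=1/1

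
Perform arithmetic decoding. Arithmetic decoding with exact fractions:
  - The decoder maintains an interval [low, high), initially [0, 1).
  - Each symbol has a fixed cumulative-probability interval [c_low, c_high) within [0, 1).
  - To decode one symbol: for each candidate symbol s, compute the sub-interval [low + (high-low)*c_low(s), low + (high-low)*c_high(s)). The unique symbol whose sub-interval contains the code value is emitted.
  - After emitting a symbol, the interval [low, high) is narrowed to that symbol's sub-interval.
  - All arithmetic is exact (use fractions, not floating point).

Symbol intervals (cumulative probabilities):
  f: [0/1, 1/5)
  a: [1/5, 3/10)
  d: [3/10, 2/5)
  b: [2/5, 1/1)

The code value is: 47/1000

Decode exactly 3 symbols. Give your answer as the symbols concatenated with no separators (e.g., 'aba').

Answer: fad

Derivation:
Step 1: interval [0/1, 1/1), width = 1/1 - 0/1 = 1/1
  'f': [0/1 + 1/1*0/1, 0/1 + 1/1*1/5) = [0/1, 1/5) <- contains code 47/1000
  'a': [0/1 + 1/1*1/5, 0/1 + 1/1*3/10) = [1/5, 3/10)
  'd': [0/1 + 1/1*3/10, 0/1 + 1/1*2/5) = [3/10, 2/5)
  'b': [0/1 + 1/1*2/5, 0/1 + 1/1*1/1) = [2/5, 1/1)
  emit 'f', narrow to [0/1, 1/5)
Step 2: interval [0/1, 1/5), width = 1/5 - 0/1 = 1/5
  'f': [0/1 + 1/5*0/1, 0/1 + 1/5*1/5) = [0/1, 1/25)
  'a': [0/1 + 1/5*1/5, 0/1 + 1/5*3/10) = [1/25, 3/50) <- contains code 47/1000
  'd': [0/1 + 1/5*3/10, 0/1 + 1/5*2/5) = [3/50, 2/25)
  'b': [0/1 + 1/5*2/5, 0/1 + 1/5*1/1) = [2/25, 1/5)
  emit 'a', narrow to [1/25, 3/50)
Step 3: interval [1/25, 3/50), width = 3/50 - 1/25 = 1/50
  'f': [1/25 + 1/50*0/1, 1/25 + 1/50*1/5) = [1/25, 11/250)
  'a': [1/25 + 1/50*1/5, 1/25 + 1/50*3/10) = [11/250, 23/500)
  'd': [1/25 + 1/50*3/10, 1/25 + 1/50*2/5) = [23/500, 6/125) <- contains code 47/1000
  'b': [1/25 + 1/50*2/5, 1/25 + 1/50*1/1) = [6/125, 3/50)
  emit 'd', narrow to [23/500, 6/125)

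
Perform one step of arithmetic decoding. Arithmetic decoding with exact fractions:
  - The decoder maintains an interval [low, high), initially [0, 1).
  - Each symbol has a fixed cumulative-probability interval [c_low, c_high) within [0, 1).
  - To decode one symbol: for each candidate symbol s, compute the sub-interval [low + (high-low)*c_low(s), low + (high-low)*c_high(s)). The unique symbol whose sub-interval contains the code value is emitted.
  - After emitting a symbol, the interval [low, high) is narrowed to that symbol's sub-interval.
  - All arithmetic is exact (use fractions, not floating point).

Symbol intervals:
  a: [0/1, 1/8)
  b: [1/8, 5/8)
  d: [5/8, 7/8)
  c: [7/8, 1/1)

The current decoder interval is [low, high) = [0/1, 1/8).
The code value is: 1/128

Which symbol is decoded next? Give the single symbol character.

Interval width = high − low = 1/8 − 0/1 = 1/8
Scaled code = (code − low) / width = (1/128 − 0/1) / 1/8 = 1/16
  a: [0/1, 1/8) ← scaled code falls here ✓
  b: [1/8, 5/8) 
  d: [5/8, 7/8) 
  c: [7/8, 1/1) 

Answer: a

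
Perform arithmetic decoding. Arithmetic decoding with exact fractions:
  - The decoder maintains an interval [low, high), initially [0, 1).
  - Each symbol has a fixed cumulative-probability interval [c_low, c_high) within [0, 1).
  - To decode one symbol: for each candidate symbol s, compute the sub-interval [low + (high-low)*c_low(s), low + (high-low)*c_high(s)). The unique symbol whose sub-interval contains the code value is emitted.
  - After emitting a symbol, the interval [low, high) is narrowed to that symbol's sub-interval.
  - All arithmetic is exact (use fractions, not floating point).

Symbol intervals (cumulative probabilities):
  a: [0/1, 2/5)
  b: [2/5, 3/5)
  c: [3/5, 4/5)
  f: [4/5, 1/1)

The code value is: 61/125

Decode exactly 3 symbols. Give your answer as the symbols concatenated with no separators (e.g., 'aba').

Step 1: interval [0/1, 1/1), width = 1/1 - 0/1 = 1/1
  'a': [0/1 + 1/1*0/1, 0/1 + 1/1*2/5) = [0/1, 2/5)
  'b': [0/1 + 1/1*2/5, 0/1 + 1/1*3/5) = [2/5, 3/5) <- contains code 61/125
  'c': [0/1 + 1/1*3/5, 0/1 + 1/1*4/5) = [3/5, 4/5)
  'f': [0/1 + 1/1*4/5, 0/1 + 1/1*1/1) = [4/5, 1/1)
  emit 'b', narrow to [2/5, 3/5)
Step 2: interval [2/5, 3/5), width = 3/5 - 2/5 = 1/5
  'a': [2/5 + 1/5*0/1, 2/5 + 1/5*2/5) = [2/5, 12/25)
  'b': [2/5 + 1/5*2/5, 2/5 + 1/5*3/5) = [12/25, 13/25) <- contains code 61/125
  'c': [2/5 + 1/5*3/5, 2/5 + 1/5*4/5) = [13/25, 14/25)
  'f': [2/5 + 1/5*4/5, 2/5 + 1/5*1/1) = [14/25, 3/5)
  emit 'b', narrow to [12/25, 13/25)
Step 3: interval [12/25, 13/25), width = 13/25 - 12/25 = 1/25
  'a': [12/25 + 1/25*0/1, 12/25 + 1/25*2/5) = [12/25, 62/125) <- contains code 61/125
  'b': [12/25 + 1/25*2/5, 12/25 + 1/25*3/5) = [62/125, 63/125)
  'c': [12/25 + 1/25*3/5, 12/25 + 1/25*4/5) = [63/125, 64/125)
  'f': [12/25 + 1/25*4/5, 12/25 + 1/25*1/1) = [64/125, 13/25)
  emit 'a', narrow to [12/25, 62/125)

Answer: bba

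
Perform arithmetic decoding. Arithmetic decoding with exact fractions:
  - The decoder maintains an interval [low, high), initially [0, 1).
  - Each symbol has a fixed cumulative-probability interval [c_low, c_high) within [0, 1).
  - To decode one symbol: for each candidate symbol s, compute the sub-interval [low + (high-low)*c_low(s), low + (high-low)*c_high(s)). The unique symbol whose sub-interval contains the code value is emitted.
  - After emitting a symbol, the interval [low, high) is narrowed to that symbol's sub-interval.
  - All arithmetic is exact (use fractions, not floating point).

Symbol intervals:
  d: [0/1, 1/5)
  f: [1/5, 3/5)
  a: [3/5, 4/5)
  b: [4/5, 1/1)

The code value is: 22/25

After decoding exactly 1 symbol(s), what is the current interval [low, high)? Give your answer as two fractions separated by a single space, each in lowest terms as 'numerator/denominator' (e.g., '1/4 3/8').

Step 1: interval [0/1, 1/1), width = 1/1 - 0/1 = 1/1
  'd': [0/1 + 1/1*0/1, 0/1 + 1/1*1/5) = [0/1, 1/5)
  'f': [0/1 + 1/1*1/5, 0/1 + 1/1*3/5) = [1/5, 3/5)
  'a': [0/1 + 1/1*3/5, 0/1 + 1/1*4/5) = [3/5, 4/5)
  'b': [0/1 + 1/1*4/5, 0/1 + 1/1*1/1) = [4/5, 1/1) <- contains code 22/25
  emit 'b', narrow to [4/5, 1/1)

Answer: 4/5 1/1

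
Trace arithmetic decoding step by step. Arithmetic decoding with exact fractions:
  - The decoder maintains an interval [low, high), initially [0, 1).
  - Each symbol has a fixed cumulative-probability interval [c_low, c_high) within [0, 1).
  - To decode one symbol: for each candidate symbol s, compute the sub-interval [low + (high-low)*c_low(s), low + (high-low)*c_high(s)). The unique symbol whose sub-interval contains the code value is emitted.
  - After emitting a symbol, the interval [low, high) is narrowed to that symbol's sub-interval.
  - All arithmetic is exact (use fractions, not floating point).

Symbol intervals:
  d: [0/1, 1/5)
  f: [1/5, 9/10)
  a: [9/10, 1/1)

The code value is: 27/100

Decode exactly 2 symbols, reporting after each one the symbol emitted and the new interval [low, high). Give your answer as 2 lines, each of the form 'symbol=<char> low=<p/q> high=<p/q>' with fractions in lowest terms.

Step 1: interval [0/1, 1/1), width = 1/1 - 0/1 = 1/1
  'd': [0/1 + 1/1*0/1, 0/1 + 1/1*1/5) = [0/1, 1/5)
  'f': [0/1 + 1/1*1/5, 0/1 + 1/1*9/10) = [1/5, 9/10) <- contains code 27/100
  'a': [0/1 + 1/1*9/10, 0/1 + 1/1*1/1) = [9/10, 1/1)
  emit 'f', narrow to [1/5, 9/10)
Step 2: interval [1/5, 9/10), width = 9/10 - 1/5 = 7/10
  'd': [1/5 + 7/10*0/1, 1/5 + 7/10*1/5) = [1/5, 17/50) <- contains code 27/100
  'f': [1/5 + 7/10*1/5, 1/5 + 7/10*9/10) = [17/50, 83/100)
  'a': [1/5 + 7/10*9/10, 1/5 + 7/10*1/1) = [83/100, 9/10)
  emit 'd', narrow to [1/5, 17/50)

Answer: symbol=f low=1/5 high=9/10
symbol=d low=1/5 high=17/50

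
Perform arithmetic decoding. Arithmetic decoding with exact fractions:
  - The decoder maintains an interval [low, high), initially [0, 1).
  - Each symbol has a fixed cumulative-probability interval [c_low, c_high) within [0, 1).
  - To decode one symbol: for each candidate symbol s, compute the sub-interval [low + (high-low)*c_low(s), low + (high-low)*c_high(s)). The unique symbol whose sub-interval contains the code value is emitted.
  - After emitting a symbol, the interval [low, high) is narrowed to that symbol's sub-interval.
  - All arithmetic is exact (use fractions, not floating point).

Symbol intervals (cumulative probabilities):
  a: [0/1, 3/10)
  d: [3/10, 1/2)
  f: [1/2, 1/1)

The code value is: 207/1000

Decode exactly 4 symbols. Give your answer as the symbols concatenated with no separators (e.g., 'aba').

Answer: afdd

Derivation:
Step 1: interval [0/1, 1/1), width = 1/1 - 0/1 = 1/1
  'a': [0/1 + 1/1*0/1, 0/1 + 1/1*3/10) = [0/1, 3/10) <- contains code 207/1000
  'd': [0/1 + 1/1*3/10, 0/1 + 1/1*1/2) = [3/10, 1/2)
  'f': [0/1 + 1/1*1/2, 0/1 + 1/1*1/1) = [1/2, 1/1)
  emit 'a', narrow to [0/1, 3/10)
Step 2: interval [0/1, 3/10), width = 3/10 - 0/1 = 3/10
  'a': [0/1 + 3/10*0/1, 0/1 + 3/10*3/10) = [0/1, 9/100)
  'd': [0/1 + 3/10*3/10, 0/1 + 3/10*1/2) = [9/100, 3/20)
  'f': [0/1 + 3/10*1/2, 0/1 + 3/10*1/1) = [3/20, 3/10) <- contains code 207/1000
  emit 'f', narrow to [3/20, 3/10)
Step 3: interval [3/20, 3/10), width = 3/10 - 3/20 = 3/20
  'a': [3/20 + 3/20*0/1, 3/20 + 3/20*3/10) = [3/20, 39/200)
  'd': [3/20 + 3/20*3/10, 3/20 + 3/20*1/2) = [39/200, 9/40) <- contains code 207/1000
  'f': [3/20 + 3/20*1/2, 3/20 + 3/20*1/1) = [9/40, 3/10)
  emit 'd', narrow to [39/200, 9/40)
Step 4: interval [39/200, 9/40), width = 9/40 - 39/200 = 3/100
  'a': [39/200 + 3/100*0/1, 39/200 + 3/100*3/10) = [39/200, 51/250)
  'd': [39/200 + 3/100*3/10, 39/200 + 3/100*1/2) = [51/250, 21/100) <- contains code 207/1000
  'f': [39/200 + 3/100*1/2, 39/200 + 3/100*1/1) = [21/100, 9/40)
  emit 'd', narrow to [51/250, 21/100)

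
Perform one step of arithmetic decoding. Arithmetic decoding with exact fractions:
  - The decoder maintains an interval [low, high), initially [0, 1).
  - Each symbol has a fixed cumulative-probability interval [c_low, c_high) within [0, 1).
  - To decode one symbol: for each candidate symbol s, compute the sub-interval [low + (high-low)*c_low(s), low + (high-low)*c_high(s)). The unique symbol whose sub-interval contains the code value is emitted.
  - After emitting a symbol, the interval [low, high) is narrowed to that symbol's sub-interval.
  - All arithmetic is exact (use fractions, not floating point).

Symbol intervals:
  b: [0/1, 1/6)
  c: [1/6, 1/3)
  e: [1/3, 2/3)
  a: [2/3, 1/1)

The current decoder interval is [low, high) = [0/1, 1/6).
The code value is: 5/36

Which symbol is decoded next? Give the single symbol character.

Interval width = high − low = 1/6 − 0/1 = 1/6
Scaled code = (code − low) / width = (5/36 − 0/1) / 1/6 = 5/6
  b: [0/1, 1/6) 
  c: [1/6, 1/3) 
  e: [1/3, 2/3) 
  a: [2/3, 1/1) ← scaled code falls here ✓

Answer: a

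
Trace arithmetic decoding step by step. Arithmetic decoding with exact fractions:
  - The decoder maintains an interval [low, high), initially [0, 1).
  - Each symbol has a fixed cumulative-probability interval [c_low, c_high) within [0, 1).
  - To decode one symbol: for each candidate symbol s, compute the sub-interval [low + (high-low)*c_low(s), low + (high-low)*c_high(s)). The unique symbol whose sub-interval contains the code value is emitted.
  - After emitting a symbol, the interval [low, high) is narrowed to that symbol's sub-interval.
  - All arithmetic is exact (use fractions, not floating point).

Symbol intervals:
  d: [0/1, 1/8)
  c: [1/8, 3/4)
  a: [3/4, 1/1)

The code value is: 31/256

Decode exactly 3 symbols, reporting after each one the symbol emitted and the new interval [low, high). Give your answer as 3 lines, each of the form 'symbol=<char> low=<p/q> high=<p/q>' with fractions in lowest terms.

Step 1: interval [0/1, 1/1), width = 1/1 - 0/1 = 1/1
  'd': [0/1 + 1/1*0/1, 0/1 + 1/1*1/8) = [0/1, 1/8) <- contains code 31/256
  'c': [0/1 + 1/1*1/8, 0/1 + 1/1*3/4) = [1/8, 3/4)
  'a': [0/1 + 1/1*3/4, 0/1 + 1/1*1/1) = [3/4, 1/1)
  emit 'd', narrow to [0/1, 1/8)
Step 2: interval [0/1, 1/8), width = 1/8 - 0/1 = 1/8
  'd': [0/1 + 1/8*0/1, 0/1 + 1/8*1/8) = [0/1, 1/64)
  'c': [0/1 + 1/8*1/8, 0/1 + 1/8*3/4) = [1/64, 3/32)
  'a': [0/1 + 1/8*3/4, 0/1 + 1/8*1/1) = [3/32, 1/8) <- contains code 31/256
  emit 'a', narrow to [3/32, 1/8)
Step 3: interval [3/32, 1/8), width = 1/8 - 3/32 = 1/32
  'd': [3/32 + 1/32*0/1, 3/32 + 1/32*1/8) = [3/32, 25/256)
  'c': [3/32 + 1/32*1/8, 3/32 + 1/32*3/4) = [25/256, 15/128)
  'a': [3/32 + 1/32*3/4, 3/32 + 1/32*1/1) = [15/128, 1/8) <- contains code 31/256
  emit 'a', narrow to [15/128, 1/8)

Answer: symbol=d low=0/1 high=1/8
symbol=a low=3/32 high=1/8
symbol=a low=15/128 high=1/8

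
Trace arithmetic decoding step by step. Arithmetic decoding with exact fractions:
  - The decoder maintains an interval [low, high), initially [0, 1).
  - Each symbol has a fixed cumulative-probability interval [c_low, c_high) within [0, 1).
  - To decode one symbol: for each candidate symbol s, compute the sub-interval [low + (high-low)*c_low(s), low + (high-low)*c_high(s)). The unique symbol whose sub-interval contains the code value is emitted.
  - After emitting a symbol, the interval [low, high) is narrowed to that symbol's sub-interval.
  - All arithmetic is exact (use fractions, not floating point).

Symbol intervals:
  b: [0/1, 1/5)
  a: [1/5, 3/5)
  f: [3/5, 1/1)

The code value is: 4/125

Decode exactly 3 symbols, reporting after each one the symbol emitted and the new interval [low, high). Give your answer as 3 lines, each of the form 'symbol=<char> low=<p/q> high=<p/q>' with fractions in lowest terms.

Answer: symbol=b low=0/1 high=1/5
symbol=b low=0/1 high=1/25
symbol=f low=3/125 high=1/25

Derivation:
Step 1: interval [0/1, 1/1), width = 1/1 - 0/1 = 1/1
  'b': [0/1 + 1/1*0/1, 0/1 + 1/1*1/5) = [0/1, 1/5) <- contains code 4/125
  'a': [0/1 + 1/1*1/5, 0/1 + 1/1*3/5) = [1/5, 3/5)
  'f': [0/1 + 1/1*3/5, 0/1 + 1/1*1/1) = [3/5, 1/1)
  emit 'b', narrow to [0/1, 1/5)
Step 2: interval [0/1, 1/5), width = 1/5 - 0/1 = 1/5
  'b': [0/1 + 1/5*0/1, 0/1 + 1/5*1/5) = [0/1, 1/25) <- contains code 4/125
  'a': [0/1 + 1/5*1/5, 0/1 + 1/5*3/5) = [1/25, 3/25)
  'f': [0/1 + 1/5*3/5, 0/1 + 1/5*1/1) = [3/25, 1/5)
  emit 'b', narrow to [0/1, 1/25)
Step 3: interval [0/1, 1/25), width = 1/25 - 0/1 = 1/25
  'b': [0/1 + 1/25*0/1, 0/1 + 1/25*1/5) = [0/1, 1/125)
  'a': [0/1 + 1/25*1/5, 0/1 + 1/25*3/5) = [1/125, 3/125)
  'f': [0/1 + 1/25*3/5, 0/1 + 1/25*1/1) = [3/125, 1/25) <- contains code 4/125
  emit 'f', narrow to [3/125, 1/25)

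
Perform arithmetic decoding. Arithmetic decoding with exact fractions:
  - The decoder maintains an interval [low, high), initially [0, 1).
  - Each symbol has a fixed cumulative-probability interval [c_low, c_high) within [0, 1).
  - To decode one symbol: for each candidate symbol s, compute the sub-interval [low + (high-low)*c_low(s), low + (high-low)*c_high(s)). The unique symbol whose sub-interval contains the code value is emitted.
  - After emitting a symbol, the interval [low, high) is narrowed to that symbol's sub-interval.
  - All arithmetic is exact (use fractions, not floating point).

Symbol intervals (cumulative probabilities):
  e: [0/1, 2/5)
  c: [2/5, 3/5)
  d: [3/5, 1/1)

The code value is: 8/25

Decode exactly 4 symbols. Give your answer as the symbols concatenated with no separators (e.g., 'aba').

Answer: edcc

Derivation:
Step 1: interval [0/1, 1/1), width = 1/1 - 0/1 = 1/1
  'e': [0/1 + 1/1*0/1, 0/1 + 1/1*2/5) = [0/1, 2/5) <- contains code 8/25
  'c': [0/1 + 1/1*2/5, 0/1 + 1/1*3/5) = [2/5, 3/5)
  'd': [0/1 + 1/1*3/5, 0/1 + 1/1*1/1) = [3/5, 1/1)
  emit 'e', narrow to [0/1, 2/5)
Step 2: interval [0/1, 2/5), width = 2/5 - 0/1 = 2/5
  'e': [0/1 + 2/5*0/1, 0/1 + 2/5*2/5) = [0/1, 4/25)
  'c': [0/1 + 2/5*2/5, 0/1 + 2/5*3/5) = [4/25, 6/25)
  'd': [0/1 + 2/5*3/5, 0/1 + 2/5*1/1) = [6/25, 2/5) <- contains code 8/25
  emit 'd', narrow to [6/25, 2/5)
Step 3: interval [6/25, 2/5), width = 2/5 - 6/25 = 4/25
  'e': [6/25 + 4/25*0/1, 6/25 + 4/25*2/5) = [6/25, 38/125)
  'c': [6/25 + 4/25*2/5, 6/25 + 4/25*3/5) = [38/125, 42/125) <- contains code 8/25
  'd': [6/25 + 4/25*3/5, 6/25 + 4/25*1/1) = [42/125, 2/5)
  emit 'c', narrow to [38/125, 42/125)
Step 4: interval [38/125, 42/125), width = 42/125 - 38/125 = 4/125
  'e': [38/125 + 4/125*0/1, 38/125 + 4/125*2/5) = [38/125, 198/625)
  'c': [38/125 + 4/125*2/5, 38/125 + 4/125*3/5) = [198/625, 202/625) <- contains code 8/25
  'd': [38/125 + 4/125*3/5, 38/125 + 4/125*1/1) = [202/625, 42/125)
  emit 'c', narrow to [198/625, 202/625)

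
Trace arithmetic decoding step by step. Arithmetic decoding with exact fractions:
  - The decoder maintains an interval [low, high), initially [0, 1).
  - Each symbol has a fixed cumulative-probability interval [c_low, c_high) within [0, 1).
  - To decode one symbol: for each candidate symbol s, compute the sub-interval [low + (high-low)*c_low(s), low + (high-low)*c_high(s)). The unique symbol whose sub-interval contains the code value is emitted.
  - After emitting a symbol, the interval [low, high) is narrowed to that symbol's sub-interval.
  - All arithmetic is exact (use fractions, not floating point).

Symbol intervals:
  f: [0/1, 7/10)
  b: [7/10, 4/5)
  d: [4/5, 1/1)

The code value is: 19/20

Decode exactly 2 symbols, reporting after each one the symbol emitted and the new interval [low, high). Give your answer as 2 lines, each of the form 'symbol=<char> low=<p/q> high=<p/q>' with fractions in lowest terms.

Answer: symbol=d low=4/5 high=1/1
symbol=b low=47/50 high=24/25

Derivation:
Step 1: interval [0/1, 1/1), width = 1/1 - 0/1 = 1/1
  'f': [0/1 + 1/1*0/1, 0/1 + 1/1*7/10) = [0/1, 7/10)
  'b': [0/1 + 1/1*7/10, 0/1 + 1/1*4/5) = [7/10, 4/5)
  'd': [0/1 + 1/1*4/5, 0/1 + 1/1*1/1) = [4/5, 1/1) <- contains code 19/20
  emit 'd', narrow to [4/5, 1/1)
Step 2: interval [4/5, 1/1), width = 1/1 - 4/5 = 1/5
  'f': [4/5 + 1/5*0/1, 4/5 + 1/5*7/10) = [4/5, 47/50)
  'b': [4/5 + 1/5*7/10, 4/5 + 1/5*4/5) = [47/50, 24/25) <- contains code 19/20
  'd': [4/5 + 1/5*4/5, 4/5 + 1/5*1/1) = [24/25, 1/1)
  emit 'b', narrow to [47/50, 24/25)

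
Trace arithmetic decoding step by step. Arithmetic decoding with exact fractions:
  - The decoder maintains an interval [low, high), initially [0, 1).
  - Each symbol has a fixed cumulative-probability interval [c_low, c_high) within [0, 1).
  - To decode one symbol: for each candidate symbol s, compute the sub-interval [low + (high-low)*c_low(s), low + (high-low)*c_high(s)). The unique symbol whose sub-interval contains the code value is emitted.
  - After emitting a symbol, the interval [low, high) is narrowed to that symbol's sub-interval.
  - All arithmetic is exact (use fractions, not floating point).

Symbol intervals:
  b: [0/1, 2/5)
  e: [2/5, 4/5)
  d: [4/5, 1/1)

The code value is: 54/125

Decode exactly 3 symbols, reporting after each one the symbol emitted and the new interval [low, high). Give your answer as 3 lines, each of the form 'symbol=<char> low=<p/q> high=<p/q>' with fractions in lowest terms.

Step 1: interval [0/1, 1/1), width = 1/1 - 0/1 = 1/1
  'b': [0/1 + 1/1*0/1, 0/1 + 1/1*2/5) = [0/1, 2/5)
  'e': [0/1 + 1/1*2/5, 0/1 + 1/1*4/5) = [2/5, 4/5) <- contains code 54/125
  'd': [0/1 + 1/1*4/5, 0/1 + 1/1*1/1) = [4/5, 1/1)
  emit 'e', narrow to [2/5, 4/5)
Step 2: interval [2/5, 4/5), width = 4/5 - 2/5 = 2/5
  'b': [2/5 + 2/5*0/1, 2/5 + 2/5*2/5) = [2/5, 14/25) <- contains code 54/125
  'e': [2/5 + 2/5*2/5, 2/5 + 2/5*4/5) = [14/25, 18/25)
  'd': [2/5 + 2/5*4/5, 2/5 + 2/5*1/1) = [18/25, 4/5)
  emit 'b', narrow to [2/5, 14/25)
Step 3: interval [2/5, 14/25), width = 14/25 - 2/5 = 4/25
  'b': [2/5 + 4/25*0/1, 2/5 + 4/25*2/5) = [2/5, 58/125) <- contains code 54/125
  'e': [2/5 + 4/25*2/5, 2/5 + 4/25*4/5) = [58/125, 66/125)
  'd': [2/5 + 4/25*4/5, 2/5 + 4/25*1/1) = [66/125, 14/25)
  emit 'b', narrow to [2/5, 58/125)

Answer: symbol=e low=2/5 high=4/5
symbol=b low=2/5 high=14/25
symbol=b low=2/5 high=58/125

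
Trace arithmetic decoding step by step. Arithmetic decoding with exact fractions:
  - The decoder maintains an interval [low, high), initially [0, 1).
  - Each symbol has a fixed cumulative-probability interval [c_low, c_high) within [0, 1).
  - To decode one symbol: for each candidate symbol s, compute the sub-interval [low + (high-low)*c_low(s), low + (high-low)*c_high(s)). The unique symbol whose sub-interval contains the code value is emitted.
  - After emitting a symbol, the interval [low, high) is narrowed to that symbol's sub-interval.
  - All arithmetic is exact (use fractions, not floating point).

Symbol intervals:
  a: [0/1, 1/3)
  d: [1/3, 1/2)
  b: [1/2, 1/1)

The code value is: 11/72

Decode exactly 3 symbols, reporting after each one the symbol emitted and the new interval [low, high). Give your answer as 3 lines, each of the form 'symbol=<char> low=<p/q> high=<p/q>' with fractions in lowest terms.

Step 1: interval [0/1, 1/1), width = 1/1 - 0/1 = 1/1
  'a': [0/1 + 1/1*0/1, 0/1 + 1/1*1/3) = [0/1, 1/3) <- contains code 11/72
  'd': [0/1 + 1/1*1/3, 0/1 + 1/1*1/2) = [1/3, 1/2)
  'b': [0/1 + 1/1*1/2, 0/1 + 1/1*1/1) = [1/2, 1/1)
  emit 'a', narrow to [0/1, 1/3)
Step 2: interval [0/1, 1/3), width = 1/3 - 0/1 = 1/3
  'a': [0/1 + 1/3*0/1, 0/1 + 1/3*1/3) = [0/1, 1/9)
  'd': [0/1 + 1/3*1/3, 0/1 + 1/3*1/2) = [1/9, 1/6) <- contains code 11/72
  'b': [0/1 + 1/3*1/2, 0/1 + 1/3*1/1) = [1/6, 1/3)
  emit 'd', narrow to [1/9, 1/6)
Step 3: interval [1/9, 1/6), width = 1/6 - 1/9 = 1/18
  'a': [1/9 + 1/18*0/1, 1/9 + 1/18*1/3) = [1/9, 7/54)
  'd': [1/9 + 1/18*1/3, 1/9 + 1/18*1/2) = [7/54, 5/36)
  'b': [1/9 + 1/18*1/2, 1/9 + 1/18*1/1) = [5/36, 1/6) <- contains code 11/72
  emit 'b', narrow to [5/36, 1/6)

Answer: symbol=a low=0/1 high=1/3
symbol=d low=1/9 high=1/6
symbol=b low=5/36 high=1/6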